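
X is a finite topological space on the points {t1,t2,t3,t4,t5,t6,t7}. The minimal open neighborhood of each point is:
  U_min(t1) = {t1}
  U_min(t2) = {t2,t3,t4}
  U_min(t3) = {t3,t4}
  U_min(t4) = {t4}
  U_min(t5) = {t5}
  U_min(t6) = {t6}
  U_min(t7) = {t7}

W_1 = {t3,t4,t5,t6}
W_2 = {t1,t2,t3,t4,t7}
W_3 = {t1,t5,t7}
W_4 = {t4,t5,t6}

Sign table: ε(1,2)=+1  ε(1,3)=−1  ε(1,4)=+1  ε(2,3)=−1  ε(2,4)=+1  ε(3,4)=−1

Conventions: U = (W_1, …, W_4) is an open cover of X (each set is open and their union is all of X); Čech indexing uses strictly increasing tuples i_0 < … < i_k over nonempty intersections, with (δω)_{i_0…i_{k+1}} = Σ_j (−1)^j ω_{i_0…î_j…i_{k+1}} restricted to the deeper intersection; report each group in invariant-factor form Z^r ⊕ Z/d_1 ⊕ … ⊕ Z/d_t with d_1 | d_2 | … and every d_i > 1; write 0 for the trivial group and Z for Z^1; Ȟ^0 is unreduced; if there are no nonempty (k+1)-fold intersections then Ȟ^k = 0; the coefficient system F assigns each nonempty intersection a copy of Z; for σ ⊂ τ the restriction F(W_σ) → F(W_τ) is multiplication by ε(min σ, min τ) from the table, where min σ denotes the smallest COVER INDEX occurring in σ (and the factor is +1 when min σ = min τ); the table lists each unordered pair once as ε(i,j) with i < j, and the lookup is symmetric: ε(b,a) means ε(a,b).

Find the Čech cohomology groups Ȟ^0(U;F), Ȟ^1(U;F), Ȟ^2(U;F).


Ȟ^0 ≅ Z, Ȟ^1 ≅ Z, Ȟ^2 ≅ 0

nonempty overlaps:
  W12={t3,t4} W13={t5} W14={t4,t5,t6} W23={t1,t7} W24={t4} W34={t5}
  W124={t4} W134={t5}
C dims 4,6,2; δ0: rk 3, SNF 1^3; δ1: rk 2, SNF 1^2
degree 0: 4−3−0 = 1 → Ȟ^0 ≅ Z
degree 1: 6−2−3 = 1 → Ȟ^1 ≅ Z
degree 2: 2−0−2 = 0 → Ȟ^2 ≅ 0


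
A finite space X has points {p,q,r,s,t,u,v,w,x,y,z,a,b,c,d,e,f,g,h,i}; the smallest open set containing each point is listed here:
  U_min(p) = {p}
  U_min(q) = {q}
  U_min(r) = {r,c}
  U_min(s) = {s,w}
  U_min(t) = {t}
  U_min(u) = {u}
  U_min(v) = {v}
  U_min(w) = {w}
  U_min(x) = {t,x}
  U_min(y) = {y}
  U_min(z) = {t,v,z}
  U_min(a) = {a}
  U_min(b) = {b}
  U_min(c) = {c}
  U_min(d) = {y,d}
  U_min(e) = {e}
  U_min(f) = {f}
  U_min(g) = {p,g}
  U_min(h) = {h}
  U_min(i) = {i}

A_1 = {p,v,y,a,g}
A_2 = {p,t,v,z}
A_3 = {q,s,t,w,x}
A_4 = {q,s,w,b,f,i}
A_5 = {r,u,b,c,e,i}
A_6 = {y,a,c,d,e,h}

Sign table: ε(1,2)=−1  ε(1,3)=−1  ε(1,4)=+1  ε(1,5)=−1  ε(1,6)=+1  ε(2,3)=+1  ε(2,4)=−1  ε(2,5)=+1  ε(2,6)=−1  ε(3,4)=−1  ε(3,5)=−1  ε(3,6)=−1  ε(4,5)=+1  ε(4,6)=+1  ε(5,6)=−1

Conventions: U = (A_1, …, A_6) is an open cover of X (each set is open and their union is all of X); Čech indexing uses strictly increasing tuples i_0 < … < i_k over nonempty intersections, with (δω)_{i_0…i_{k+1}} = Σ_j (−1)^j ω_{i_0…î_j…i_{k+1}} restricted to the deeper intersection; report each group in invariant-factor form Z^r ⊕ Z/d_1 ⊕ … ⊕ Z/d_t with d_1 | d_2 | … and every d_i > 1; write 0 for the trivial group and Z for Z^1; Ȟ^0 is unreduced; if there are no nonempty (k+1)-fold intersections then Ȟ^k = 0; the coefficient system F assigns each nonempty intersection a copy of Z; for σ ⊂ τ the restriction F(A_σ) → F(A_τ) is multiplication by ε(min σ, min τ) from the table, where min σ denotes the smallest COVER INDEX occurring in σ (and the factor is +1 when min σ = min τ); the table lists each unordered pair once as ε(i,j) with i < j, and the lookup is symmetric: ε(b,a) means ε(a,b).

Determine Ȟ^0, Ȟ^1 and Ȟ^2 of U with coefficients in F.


cover nerve:
  A12={p,v} A16={y,a} A23={t} A34={q,s,w} A45={b,i} A56={c,e}
C dims 6,6; δ0: rk 6, SNF 1^5·2
Ȟ^0: (6−6)−0=0 ⇒ 0
Ȟ^1: (6−0)−6=0 plus torsion [2] ⇒ Z/2
Ȟ^2: (0−0)−0=0 ⇒ 0

Ȟ^0 ≅ 0, Ȟ^1 ≅ Z/2 and Ȟ^2 ≅ 0


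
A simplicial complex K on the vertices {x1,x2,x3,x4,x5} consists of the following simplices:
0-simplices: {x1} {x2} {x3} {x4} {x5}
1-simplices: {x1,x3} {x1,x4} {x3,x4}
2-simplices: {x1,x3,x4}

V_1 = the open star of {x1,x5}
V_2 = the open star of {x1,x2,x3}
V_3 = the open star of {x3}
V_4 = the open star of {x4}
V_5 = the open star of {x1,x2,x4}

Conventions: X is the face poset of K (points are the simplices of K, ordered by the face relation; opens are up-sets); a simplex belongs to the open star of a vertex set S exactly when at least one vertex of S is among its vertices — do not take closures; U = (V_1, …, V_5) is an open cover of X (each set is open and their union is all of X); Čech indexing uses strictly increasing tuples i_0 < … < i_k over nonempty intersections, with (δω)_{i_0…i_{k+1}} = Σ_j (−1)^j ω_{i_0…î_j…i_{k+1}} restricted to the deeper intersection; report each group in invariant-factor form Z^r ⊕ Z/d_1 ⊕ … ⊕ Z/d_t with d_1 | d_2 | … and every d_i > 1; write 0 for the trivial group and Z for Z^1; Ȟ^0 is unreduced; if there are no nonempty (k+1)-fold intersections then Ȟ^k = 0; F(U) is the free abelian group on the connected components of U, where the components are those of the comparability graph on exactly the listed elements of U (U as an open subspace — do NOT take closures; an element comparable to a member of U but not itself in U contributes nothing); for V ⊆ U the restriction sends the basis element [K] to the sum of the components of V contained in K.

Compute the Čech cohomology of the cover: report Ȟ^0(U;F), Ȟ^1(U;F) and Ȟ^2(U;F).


nonempty overlaps:
  V1={{x1},{x5},{x1,x3},{x1,x4},{x1,x3,x4}} V2={{x1},{x2},{x3},{x1,x3},{x1,x4},{x3,x4},{x1,x3,x4}} V3={{x3},{x1,x3},{x3,x4},{x1,x3,x4}} V4={{x4},{x1,x4},{x3,x4},{x1,x3,x4}} V5={{x1},{x2},{x4},{x1,x3},{x1,x4},{x3,x4},{x1,x3,x4}}
  V12={{x1},{x1,x3},{x1,x4},{x1,x3,x4}} V13={{x1,x3},{x1,x3,x4}} V14={{x1,x4},{x1,x3,x4}} V15={{x1},{x1,x3},{x1,x4},{x1,x3,x4}} V23={{x3},{x1,x3},{x3,x4},{x1,x3,x4}} V24={{x1,x4},{x3,x4},{x1,x3,x4}} V25={{x1},{x2},{x1,x3},{x1,x4},{x3,x4},{x1,x3,x4}} V34={{x3,x4},{x1,x3,x4}} V35={{x1,x3},{x3,x4},{x1,x3,x4}} V45={{x4},{x1,x4},{x3,x4},{x1,x3,x4}}
  V123={{x1,x3},{x1,x3,x4}} V124={{x1,x4},{x1,x3,x4}} V125={{x1},{x1,x3},{x1,x4},{x1,x3,x4}} V134={{x1,x3,x4}} V135={{x1,x3},{x1,x3,x4}} V145={{x1,x4},{x1,x3,x4}} V234={{x3,x4},{x1,x3,x4}} V235={{x1,x3},{x3,x4},{x1,x3,x4}} V245={{x1,x4},{x3,x4},{x1,x3,x4}} V345={{x3,x4},{x1,x3,x4}}
  V1234={{x1,x3,x4}} V1235={{x1,x3},{x1,x3,x4}} V1245={{x1,x4},{x1,x3,x4}} V1345={{x1,x3,x4}} V2345={{x3,x4},{x1,x3,x4}}
  V12345={{x1,x3,x4}}
components per intersection:
  V1: {{x1},{x1,x3},{x1,x4},{x1,x3,x4}} {{x5}}
  V2: {{x1},{x3},{x1,x3},{x1,x4},{x3,x4},{x1,x3,x4}} {{x2}}
  V3: {{x3},{x1,x3},{x3,x4},{x1,x3,x4}}
  V4: {{x4},{x1,x4},{x3,x4},{x1,x3,x4}}
  V5: {{x1},{x4},{x1,x3},{x1,x4},{x3,x4},{x1,x3,x4}} {{x2}}
  V12: {{x1},{x1,x3},{x1,x4},{x1,x3,x4}}
  V13: {{x1,x3},{x1,x3,x4}}
  V14: {{x1,x4},{x1,x3,x4}}
  V15: {{x1},{x1,x3},{x1,x4},{x1,x3,x4}}
  V23: {{x3},{x1,x3},{x3,x4},{x1,x3,x4}}
  V24: {{x1,x4},{x3,x4},{x1,x3,x4}}
  V25: {{x1},{x1,x3},{x1,x4},{x3,x4},{x1,x3,x4}} {{x2}}
  V34: {{x3,x4},{x1,x3,x4}}
  V35: {{x1,x3},{x3,x4},{x1,x3,x4}}
  V45: {{x4},{x1,x4},{x3,x4},{x1,x3,x4}}
  V123: {{x1,x3},{x1,x3,x4}}
  V124: {{x1,x4},{x1,x3,x4}}
  V125: {{x1},{x1,x3},{x1,x4},{x1,x3,x4}}
  V134: {{x1,x3,x4}}
  V135: {{x1,x3},{x1,x3,x4}}
  V145: {{x1,x4},{x1,x3,x4}}
  V234: {{x3,x4},{x1,x3,x4}}
  V235: {{x1,x3},{x3,x4},{x1,x3,x4}}
  V245: {{x1,x4},{x3,x4},{x1,x3,x4}}
  V345: {{x3,x4},{x1,x3,x4}}
  V1234: {{x1,x3,x4}}
  V1235: {{x1,x3},{x1,x3,x4}}
  V1245: {{x1,x4},{x1,x3,x4}}
  V1345: {{x1,x3,x4}}
  V2345: {{x3,x4},{x1,x3,x4}}
  V12345: {{x1,x3,x4}}
C dims 8,11,10,5; δ0: rk 5, SNF 1^5; δ1: rk 6, SNF 1^6; δ2: rk 4, SNF 1^4
degree 0: 8−5−0 = 3 → Ȟ^0 ≅ Z^3
degree 1: 11−6−5 = 0 → Ȟ^1 ≅ 0
degree 2: 10−4−6 = 0 → Ȟ^2 ≅ 0

Ȟ^0(U;F) ≅ Z^3,  Ȟ^1(U;F) ≅ 0,  Ȟ^2(U;F) ≅ 0


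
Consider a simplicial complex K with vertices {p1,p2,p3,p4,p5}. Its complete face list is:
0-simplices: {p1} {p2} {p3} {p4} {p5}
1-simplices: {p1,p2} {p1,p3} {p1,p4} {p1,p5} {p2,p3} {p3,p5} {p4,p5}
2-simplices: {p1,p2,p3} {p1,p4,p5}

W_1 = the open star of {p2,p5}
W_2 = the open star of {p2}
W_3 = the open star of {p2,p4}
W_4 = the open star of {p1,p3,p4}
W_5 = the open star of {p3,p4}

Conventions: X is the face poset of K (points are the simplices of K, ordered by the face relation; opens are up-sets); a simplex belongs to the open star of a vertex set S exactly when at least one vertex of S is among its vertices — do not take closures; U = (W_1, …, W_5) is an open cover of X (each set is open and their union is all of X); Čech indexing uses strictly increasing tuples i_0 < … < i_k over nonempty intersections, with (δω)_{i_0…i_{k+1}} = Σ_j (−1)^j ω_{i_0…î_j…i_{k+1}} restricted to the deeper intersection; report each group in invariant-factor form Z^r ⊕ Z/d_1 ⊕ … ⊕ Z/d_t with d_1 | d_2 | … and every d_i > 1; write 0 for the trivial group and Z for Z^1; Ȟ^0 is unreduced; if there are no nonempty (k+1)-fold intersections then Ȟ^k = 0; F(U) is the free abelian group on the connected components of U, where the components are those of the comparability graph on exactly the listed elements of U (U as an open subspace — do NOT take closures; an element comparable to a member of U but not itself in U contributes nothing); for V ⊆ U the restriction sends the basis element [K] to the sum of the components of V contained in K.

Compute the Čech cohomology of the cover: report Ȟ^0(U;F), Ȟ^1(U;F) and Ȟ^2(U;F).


nonempty overlaps:
  W1={{p2},{p5},{p1,p2},{p1,p5},{p2,p3},{p3,p5},{p4,p5},{p1,p2,p3},{p1,p4,p5}} W2={{p2},{p1,p2},{p2,p3},{p1,p2,p3}} W3={{p2},{p4},{p1,p2},{p1,p4},{p2,p3},{p4,p5},{p1,p2,p3},{p1,p4,p5}} W4={{p1},{p3},{p4},{p1,p2},{p1,p3},{p1,p4},{p1,p5},{p2,p3},{p3,p5},{p4,p5},{p1,p2,p3},{p1,p4,p5}} W5={{p3},{p4},{p1,p3},{p1,p4},{p2,p3},{p3,p5},{p4,p5},{p1,p2,p3},{p1,p4,p5}}
  W12={{p2},{p1,p2},{p2,p3},{p1,p2,p3}} W13={{p2},{p1,p2},{p2,p3},{p4,p5},{p1,p2,p3},{p1,p4,p5}} W14={{p1,p2},{p1,p5},{p2,p3},{p3,p5},{p4,p5},{p1,p2,p3},{p1,p4,p5}} W15={{p2,p3},{p3,p5},{p4,p5},{p1,p2,p3},{p1,p4,p5}} W23={{p2},{p1,p2},{p2,p3},{p1,p2,p3}} W24={{p1,p2},{p2,p3},{p1,p2,p3}} W25={{p2,p3},{p1,p2,p3}} W34={{p4},{p1,p2},{p1,p4},{p2,p3},{p4,p5},{p1,p2,p3},{p1,p4,p5}} W35={{p4},{p1,p4},{p2,p3},{p4,p5},{p1,p2,p3},{p1,p4,p5}} W45={{p3},{p4},{p1,p3},{p1,p4},{p2,p3},{p3,p5},{p4,p5},{p1,p2,p3},{p1,p4,p5}}
  W123={{p2},{p1,p2},{p2,p3},{p1,p2,p3}} W124={{p1,p2},{p2,p3},{p1,p2,p3}} W125={{p2,p3},{p1,p2,p3}} W134={{p1,p2},{p2,p3},{p4,p5},{p1,p2,p3},{p1,p4,p5}} W135={{p2,p3},{p4,p5},{p1,p2,p3},{p1,p4,p5}} W145={{p2,p3},{p3,p5},{p4,p5},{p1,p2,p3},{p1,p4,p5}} W234={{p1,p2},{p2,p3},{p1,p2,p3}} W235={{p2,p3},{p1,p2,p3}} W245={{p2,p3},{p1,p2,p3}} W345={{p4},{p1,p4},{p2,p3},{p4,p5},{p1,p2,p3},{p1,p4,p5}}
  W1234={{p1,p2},{p2,p3},{p1,p2,p3}} W1235={{p2,p3},{p1,p2,p3}} W1245={{p2,p3},{p1,p2,p3}} W1345={{p2,p3},{p4,p5},{p1,p2,p3},{p1,p4,p5}} W2345={{p2,p3},{p1,p2,p3}}
  W12345={{p2,p3},{p1,p2,p3}}
components per intersection:
  W1: {{p2},{p1,p2},{p2,p3},{p1,p2,p3}} {{p5},{p1,p5},{p3,p5},{p4,p5},{p1,p4,p5}}
  W2: {{p2},{p1,p2},{p2,p3},{p1,p2,p3}}
  W3: {{p2},{p1,p2},{p2,p3},{p1,p2,p3}} {{p4},{p1,p4},{p4,p5},{p1,p4,p5}}
  W4: {{p1},{p3},{p4},{p1,p2},{p1,p3},{p1,p4},{p1,p5},{p2,p3},{p3,p5},{p4,p5},{p1,p2,p3},{p1,p4,p5}}
  W5: {{p3},{p1,p3},{p2,p3},{p3,p5},{p1,p2,p3}} {{p4},{p1,p4},{p4,p5},{p1,p4,p5}}
  W12: {{p2},{p1,p2},{p2,p3},{p1,p2,p3}}
  W13: {{p2},{p1,p2},{p2,p3},{p1,p2,p3}} {{p4,p5},{p1,p4,p5}}
  W14: {{p1,p2},{p2,p3},{p1,p2,p3}} {{p1,p5},{p4,p5},{p1,p4,p5}} {{p3,p5}}
  W15: {{p2,p3},{p1,p2,p3}} {{p3,p5}} {{p4,p5},{p1,p4,p5}}
  W23: {{p2},{p1,p2},{p2,p3},{p1,p2,p3}}
  W24: {{p1,p2},{p2,p3},{p1,p2,p3}}
  W25: {{p2,p3},{p1,p2,p3}}
  W34: {{p4},{p1,p4},{p4,p5},{p1,p4,p5}} {{p1,p2},{p2,p3},{p1,p2,p3}}
  W35: {{p4},{p1,p4},{p4,p5},{p1,p4,p5}} {{p2,p3},{p1,p2,p3}}
  W45: {{p3},{p1,p3},{p2,p3},{p3,p5},{p1,p2,p3}} {{p4},{p1,p4},{p4,p5},{p1,p4,p5}}
  W123: {{p2},{p1,p2},{p2,p3},{p1,p2,p3}}
  W124: {{p1,p2},{p2,p3},{p1,p2,p3}}
  W125: {{p2,p3},{p1,p2,p3}}
  W134: {{p1,p2},{p2,p3},{p1,p2,p3}} {{p4,p5},{p1,p4,p5}}
  W135: {{p2,p3},{p1,p2,p3}} {{p4,p5},{p1,p4,p5}}
  W145: {{p2,p3},{p1,p2,p3}} {{p3,p5}} {{p4,p5},{p1,p4,p5}}
  W234: {{p1,p2},{p2,p3},{p1,p2,p3}}
  W235: {{p2,p3},{p1,p2,p3}}
  W245: {{p2,p3},{p1,p2,p3}}
  W345: {{p4},{p1,p4},{p4,p5},{p1,p4,p5}} {{p2,p3},{p1,p2,p3}}
  W1234: {{p1,p2},{p2,p3},{p1,p2,p3}}
  W1235: {{p2,p3},{p1,p2,p3}}
  W1245: {{p2,p3},{p1,p2,p3}}
  W1345: {{p2,p3},{p1,p2,p3}} {{p4,p5},{p1,p4,p5}}
  W2345: {{p2,p3},{p1,p2,p3}}
  W12345: {{p2,p3},{p1,p2,p3}}
C dims 8,18,15,6; δ0: rk 7, SNF 1^7; δ1: rk 10, SNF 1^10; δ2: rk 5, SNF 1^5
degree 0: 8−7−0 = 1 → Ȟ^0 ≅ Z
degree 1: 18−10−7 = 1 → Ȟ^1 ≅ Z
degree 2: 15−5−10 = 0 → Ȟ^2 ≅ 0

Ȟ^0(U;F) ≅ Z,  Ȟ^1(U;F) ≅ Z,  Ȟ^2(U;F) ≅ 0


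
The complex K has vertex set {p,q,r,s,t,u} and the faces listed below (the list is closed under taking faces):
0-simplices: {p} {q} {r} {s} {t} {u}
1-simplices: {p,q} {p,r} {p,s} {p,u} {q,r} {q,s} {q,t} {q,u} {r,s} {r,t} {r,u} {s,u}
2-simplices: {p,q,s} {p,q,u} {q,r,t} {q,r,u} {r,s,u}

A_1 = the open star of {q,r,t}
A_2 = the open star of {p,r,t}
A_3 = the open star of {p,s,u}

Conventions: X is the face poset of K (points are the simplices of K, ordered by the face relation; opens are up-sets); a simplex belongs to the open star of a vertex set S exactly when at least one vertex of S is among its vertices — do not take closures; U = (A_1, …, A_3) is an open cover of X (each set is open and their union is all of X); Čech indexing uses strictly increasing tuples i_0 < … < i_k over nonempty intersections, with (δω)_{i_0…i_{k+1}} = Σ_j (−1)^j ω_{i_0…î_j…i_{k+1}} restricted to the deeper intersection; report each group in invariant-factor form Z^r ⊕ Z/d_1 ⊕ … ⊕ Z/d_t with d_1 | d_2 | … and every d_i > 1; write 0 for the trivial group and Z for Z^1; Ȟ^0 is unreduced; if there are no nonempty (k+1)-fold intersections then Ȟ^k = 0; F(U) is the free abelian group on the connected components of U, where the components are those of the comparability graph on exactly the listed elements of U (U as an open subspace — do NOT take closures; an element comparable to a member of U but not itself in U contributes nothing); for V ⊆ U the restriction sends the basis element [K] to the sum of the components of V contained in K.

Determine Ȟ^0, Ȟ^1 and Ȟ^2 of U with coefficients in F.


cover nerve:
  A1={{q},{r},{t},{p,q},{p,r},{q,r},{q,s},{q,t},{q,u},{r,s},{r,t},{r,u},{p,q,s},{p,q,u},{q,r,t},{q,r,u},{r,s,u}} A2={{p},{r},{t},{p,q},{p,r},{p,s},{p,u},{q,r},{q,t},{r,s},{r,t},{r,u},{p,q,s},{p,q,u},{q,r,t},{q,r,u},{r,s,u}} A3={{p},{s},{u},{p,q},{p,r},{p,s},{p,u},{q,s},{q,u},{r,s},{r,u},{s,u},{p,q,s},{p,q,u},{q,r,u},{r,s,u}}
  A12={{r},{t},{p,q},{p,r},{q,r},{q,t},{r,s},{r,t},{r,u},{p,q,s},{p,q,u},{q,r,t},{q,r,u},{r,s,u}} A13={{p,q},{p,r},{q,s},{q,u},{r,s},{r,u},{p,q,s},{p,q,u},{q,r,u},{r,s,u}} A23={{p},{p,q},{p,r},{p,s},{p,u},{r,s},{r,u},{p,q,s},{p,q,u},{q,r,u},{r,s,u}}
  A123={{p,q},{p,r},{r,s},{r,u},{p,q,s},{p,q,u},{q,r,u},{r,s,u}}
components per intersection:
  A1: {{q},{r},{t},{p,q},{p,r},{q,r},{q,s},{q,t},{q,u},{r,s},{r,t},{r,u},{p,q,s},{p,q,u},{q,r,t},{q,r,u},{r,s,u}}
  A2: {{p},{r},{t},{p,q},{p,r},{p,s},{p,u},{q,r},{q,t},{r,s},{r,t},{r,u},{p,q,s},{p,q,u},{q,r,t},{q,r,u},{r,s,u}}
  A3: {{p},{s},{u},{p,q},{p,r},{p,s},{p,u},{q,s},{q,u},{r,s},{r,u},{s,u},{p,q,s},{p,q,u},{q,r,u},{r,s,u}}
  A12: {{r},{t},{p,r},{q,r},{q,t},{r,s},{r,t},{r,u},{q,r,t},{q,r,u},{r,s,u}} {{p,q},{p,q,s},{p,q,u}}
  A13: {{p,q},{q,s},{q,u},{r,s},{r,u},{p,q,s},{p,q,u},{q,r,u},{r,s,u}} {{p,r}}
  A23: {{p},{p,q},{p,r},{p,s},{p,u},{p,q,s},{p,q,u}} {{r,s},{r,u},{q,r,u},{r,s,u}}
  A123: {{p,q},{p,q,s},{p,q,u}} {{p,r}} {{r,s},{r,u},{q,r,u},{r,s,u}}
C dims 3,6,3; δ0: rk 2, SNF 1^2; δ1: rk 3, SNF 1^3
Ȟ^0: (3−2)−0=1 ⇒ Z
Ȟ^1: (6−3)−2=1 ⇒ Z
Ȟ^2: (3−0)−3=0 ⇒ 0

Ȟ^0(U;F) ≅ Z, Ȟ^1(U;F) ≅ Z, Ȟ^2(U;F) ≅ 0


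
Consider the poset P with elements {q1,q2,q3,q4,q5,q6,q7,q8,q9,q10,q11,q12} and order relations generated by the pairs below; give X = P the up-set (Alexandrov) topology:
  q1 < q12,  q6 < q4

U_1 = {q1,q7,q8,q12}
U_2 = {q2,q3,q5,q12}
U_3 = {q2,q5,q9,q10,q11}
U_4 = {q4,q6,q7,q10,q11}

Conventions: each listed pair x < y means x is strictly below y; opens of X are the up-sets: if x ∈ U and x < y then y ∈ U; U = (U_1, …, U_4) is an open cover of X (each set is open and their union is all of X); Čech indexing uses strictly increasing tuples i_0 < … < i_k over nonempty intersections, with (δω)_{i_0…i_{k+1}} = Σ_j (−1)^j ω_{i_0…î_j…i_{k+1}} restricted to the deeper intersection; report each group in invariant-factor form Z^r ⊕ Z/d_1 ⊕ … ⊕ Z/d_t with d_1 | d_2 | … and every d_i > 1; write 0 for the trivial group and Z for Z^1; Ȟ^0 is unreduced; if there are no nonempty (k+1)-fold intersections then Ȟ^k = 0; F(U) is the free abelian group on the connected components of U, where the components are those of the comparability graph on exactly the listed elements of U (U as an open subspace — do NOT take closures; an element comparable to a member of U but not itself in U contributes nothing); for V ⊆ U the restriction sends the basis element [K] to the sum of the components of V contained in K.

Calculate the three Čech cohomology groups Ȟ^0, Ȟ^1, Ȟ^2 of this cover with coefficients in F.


Ȟ^0 = Z^10; Ȟ^1 = 0; Ȟ^2 = 0

nerve of the cover:
  U12={q12} U14={q7} U23={q2,q5} U34={q10,q11}
components per intersection:
  U1: {q1,q12} {q7} {q8}
  U2: {q2} {q3} {q5} {q12}
  U3: {q2} {q5} {q9} {q10} {q11}
  U4: {q4,q6} {q7} {q10} {q11}
  U12: {q12}
  U14: {q7}
  U23: {q2} {q5}
  U34: {q10} {q11}
C dims 16,6; δ0: rk 6, SNF 1^6
Ȟ^0 = (16 − 6) − 0 = 10, so Ȟ^0 ≅ Z^10
Ȟ^1 = (6 − 0) − 6 = 0, so Ȟ^1 ≅ 0
Ȟ^2 = (0 − 0) − 0 = 0, so Ȟ^2 ≅ 0


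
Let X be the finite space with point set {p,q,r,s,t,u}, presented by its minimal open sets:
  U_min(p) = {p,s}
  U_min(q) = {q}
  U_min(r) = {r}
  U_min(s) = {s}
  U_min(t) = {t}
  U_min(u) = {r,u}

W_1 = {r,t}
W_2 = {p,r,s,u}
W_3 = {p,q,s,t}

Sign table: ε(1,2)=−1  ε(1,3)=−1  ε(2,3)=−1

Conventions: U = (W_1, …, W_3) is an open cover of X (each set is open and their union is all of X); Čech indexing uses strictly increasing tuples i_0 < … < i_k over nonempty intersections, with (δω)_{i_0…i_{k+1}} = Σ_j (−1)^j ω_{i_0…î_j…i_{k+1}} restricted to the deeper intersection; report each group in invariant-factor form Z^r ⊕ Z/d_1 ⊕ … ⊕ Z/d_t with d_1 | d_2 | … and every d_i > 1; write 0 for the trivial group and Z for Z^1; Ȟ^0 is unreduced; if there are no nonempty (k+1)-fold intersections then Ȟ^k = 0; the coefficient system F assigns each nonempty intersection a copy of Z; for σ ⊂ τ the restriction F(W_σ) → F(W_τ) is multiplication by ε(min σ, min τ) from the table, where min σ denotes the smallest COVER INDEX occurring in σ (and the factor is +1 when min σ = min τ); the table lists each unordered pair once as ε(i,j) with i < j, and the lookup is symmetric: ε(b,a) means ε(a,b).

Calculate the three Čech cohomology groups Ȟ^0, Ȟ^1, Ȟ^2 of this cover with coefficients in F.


Ȟ^0(U;F) ≅ 0,  Ȟ^1(U;F) ≅ Z/2,  Ȟ^2(U;F) ≅ 0

nonempty overlaps:
  W12={r} W13={t} W23={p,s}
C dims 3,3; δ0: rk 3, SNF 1^2·2
degree 0: 3−3−0 = 0 → Ȟ^0 ≅ 0
degree 1: 3−0−3 = 0 plus torsion [2] → Ȟ^1 ≅ Z/2
degree 2: 0−0−0 = 0 → Ȟ^2 ≅ 0


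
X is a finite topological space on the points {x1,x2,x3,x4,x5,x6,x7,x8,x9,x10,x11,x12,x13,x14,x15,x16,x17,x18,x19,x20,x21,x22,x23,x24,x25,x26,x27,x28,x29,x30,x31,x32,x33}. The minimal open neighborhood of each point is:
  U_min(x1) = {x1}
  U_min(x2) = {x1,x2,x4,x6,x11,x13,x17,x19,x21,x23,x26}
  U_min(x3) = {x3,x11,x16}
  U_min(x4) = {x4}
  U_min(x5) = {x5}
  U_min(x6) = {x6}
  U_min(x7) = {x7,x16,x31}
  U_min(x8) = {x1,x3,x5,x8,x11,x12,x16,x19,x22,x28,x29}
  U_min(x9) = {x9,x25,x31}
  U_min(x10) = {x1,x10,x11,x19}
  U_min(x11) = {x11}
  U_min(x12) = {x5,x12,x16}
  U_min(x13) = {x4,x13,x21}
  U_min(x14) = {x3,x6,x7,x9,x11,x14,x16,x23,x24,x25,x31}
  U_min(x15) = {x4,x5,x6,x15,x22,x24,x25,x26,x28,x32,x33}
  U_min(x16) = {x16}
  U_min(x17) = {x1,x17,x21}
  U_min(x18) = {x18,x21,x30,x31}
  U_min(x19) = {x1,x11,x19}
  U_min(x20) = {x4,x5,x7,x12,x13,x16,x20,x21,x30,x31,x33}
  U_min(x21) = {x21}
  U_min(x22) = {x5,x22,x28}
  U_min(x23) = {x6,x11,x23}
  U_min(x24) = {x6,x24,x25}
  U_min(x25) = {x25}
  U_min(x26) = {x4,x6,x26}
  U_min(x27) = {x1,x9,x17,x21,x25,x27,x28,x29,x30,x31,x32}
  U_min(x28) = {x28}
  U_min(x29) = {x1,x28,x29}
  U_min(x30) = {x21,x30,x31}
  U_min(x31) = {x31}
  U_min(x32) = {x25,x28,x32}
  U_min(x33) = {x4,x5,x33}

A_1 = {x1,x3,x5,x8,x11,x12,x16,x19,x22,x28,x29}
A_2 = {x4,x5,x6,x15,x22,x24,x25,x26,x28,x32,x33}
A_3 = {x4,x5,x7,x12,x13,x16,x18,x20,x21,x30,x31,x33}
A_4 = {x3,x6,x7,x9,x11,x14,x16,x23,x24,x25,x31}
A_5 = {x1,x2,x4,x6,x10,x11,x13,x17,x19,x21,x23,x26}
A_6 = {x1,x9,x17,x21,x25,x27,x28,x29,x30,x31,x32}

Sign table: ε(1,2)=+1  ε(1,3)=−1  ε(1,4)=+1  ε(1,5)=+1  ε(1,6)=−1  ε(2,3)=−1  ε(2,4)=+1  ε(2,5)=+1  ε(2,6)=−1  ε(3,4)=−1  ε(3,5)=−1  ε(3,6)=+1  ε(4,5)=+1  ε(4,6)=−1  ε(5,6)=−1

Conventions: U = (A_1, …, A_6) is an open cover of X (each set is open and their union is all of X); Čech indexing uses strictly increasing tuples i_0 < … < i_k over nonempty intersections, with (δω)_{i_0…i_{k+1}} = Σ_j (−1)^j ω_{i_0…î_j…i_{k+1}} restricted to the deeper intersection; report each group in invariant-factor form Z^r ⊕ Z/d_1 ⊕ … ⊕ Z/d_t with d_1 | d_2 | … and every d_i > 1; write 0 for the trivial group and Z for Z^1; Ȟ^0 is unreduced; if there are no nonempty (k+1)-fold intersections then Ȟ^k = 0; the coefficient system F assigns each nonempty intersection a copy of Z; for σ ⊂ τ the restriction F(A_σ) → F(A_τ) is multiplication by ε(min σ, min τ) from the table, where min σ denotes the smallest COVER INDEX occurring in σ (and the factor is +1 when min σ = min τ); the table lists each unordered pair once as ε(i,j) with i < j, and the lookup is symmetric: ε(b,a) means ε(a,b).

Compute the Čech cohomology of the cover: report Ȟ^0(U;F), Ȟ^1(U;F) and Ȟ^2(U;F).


intersection data:
  A12={x5,x22,x28} A13={x5,x12,x16} A14={x3,x11,x16} A15={x1,x11,x19} A16={x1,x28,x29} A23={x4,x5,x33} A24={x6,x24,x25} A25={x4,x6,x26} A26={x25,x28,x32} A34={x7,x16,x31} A35={x4,x13,x21} A36={x21,x30,x31} A45={x6,x11,x23} A46={x9,x25,x31} A56={x1,x17,x21}
  A123={x5} A126={x28} A134={x16} A145={x11} A156={x1} A235={x4} A245={x6} A246={x25} A346={x31} A356={x21}
C dims 6,15,10; δ0: rk 5, SNF 1^5; δ1: rk 10, SNF 1^9·2
Ȟ^0 = (6 − 5) − 0 = 1, so Ȟ^0 ≅ Z
Ȟ^1 = (15 − 10) − 5 = 0, so Ȟ^1 ≅ 0
Ȟ^2 = (10 − 0) − 10 = 0 plus torsion [2], so Ȟ^2 ≅ Z/2

Ȟ^0(U;F) ≅ Z, Ȟ^1(U;F) ≅ 0, Ȟ^2(U;F) ≅ Z/2


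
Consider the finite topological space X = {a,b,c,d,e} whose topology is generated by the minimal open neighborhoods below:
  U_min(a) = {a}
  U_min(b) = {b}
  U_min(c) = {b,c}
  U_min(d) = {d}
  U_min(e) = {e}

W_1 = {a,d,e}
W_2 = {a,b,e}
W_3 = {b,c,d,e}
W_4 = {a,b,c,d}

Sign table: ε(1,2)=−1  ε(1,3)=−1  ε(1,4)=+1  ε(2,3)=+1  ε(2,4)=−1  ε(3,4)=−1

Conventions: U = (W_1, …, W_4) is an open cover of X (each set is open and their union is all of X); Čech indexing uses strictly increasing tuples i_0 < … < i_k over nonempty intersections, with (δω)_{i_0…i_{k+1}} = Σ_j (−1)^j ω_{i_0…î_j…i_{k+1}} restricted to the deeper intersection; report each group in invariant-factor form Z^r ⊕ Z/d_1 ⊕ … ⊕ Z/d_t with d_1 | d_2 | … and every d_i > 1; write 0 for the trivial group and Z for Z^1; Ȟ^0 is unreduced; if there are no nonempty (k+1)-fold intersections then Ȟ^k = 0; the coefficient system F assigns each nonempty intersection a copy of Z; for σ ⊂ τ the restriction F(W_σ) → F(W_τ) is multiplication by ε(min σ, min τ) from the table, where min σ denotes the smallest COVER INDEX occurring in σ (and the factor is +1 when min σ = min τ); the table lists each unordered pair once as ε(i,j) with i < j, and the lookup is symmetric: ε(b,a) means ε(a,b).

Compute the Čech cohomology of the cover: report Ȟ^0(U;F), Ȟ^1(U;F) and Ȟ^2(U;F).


Ȟ^0 ≅ Z, Ȟ^1 ≅ 0 and Ȟ^2 ≅ Z

nonempty overlaps:
  W12={a,e} W13={d,e} W14={a,d} W23={b,e} W24={a,b} W34={b,c,d}
  W123={e} W124={a} W134={d} W234={b}
C dims 4,6,4; δ0: rk 3, SNF 1^3; δ1: rk 3, SNF 1^3
degree 0: 4−3−0 = 1 → Ȟ^0 ≅ Z
degree 1: 6−3−3 = 0 → Ȟ^1 ≅ 0
degree 2: 4−0−3 = 1 → Ȟ^2 ≅ Z


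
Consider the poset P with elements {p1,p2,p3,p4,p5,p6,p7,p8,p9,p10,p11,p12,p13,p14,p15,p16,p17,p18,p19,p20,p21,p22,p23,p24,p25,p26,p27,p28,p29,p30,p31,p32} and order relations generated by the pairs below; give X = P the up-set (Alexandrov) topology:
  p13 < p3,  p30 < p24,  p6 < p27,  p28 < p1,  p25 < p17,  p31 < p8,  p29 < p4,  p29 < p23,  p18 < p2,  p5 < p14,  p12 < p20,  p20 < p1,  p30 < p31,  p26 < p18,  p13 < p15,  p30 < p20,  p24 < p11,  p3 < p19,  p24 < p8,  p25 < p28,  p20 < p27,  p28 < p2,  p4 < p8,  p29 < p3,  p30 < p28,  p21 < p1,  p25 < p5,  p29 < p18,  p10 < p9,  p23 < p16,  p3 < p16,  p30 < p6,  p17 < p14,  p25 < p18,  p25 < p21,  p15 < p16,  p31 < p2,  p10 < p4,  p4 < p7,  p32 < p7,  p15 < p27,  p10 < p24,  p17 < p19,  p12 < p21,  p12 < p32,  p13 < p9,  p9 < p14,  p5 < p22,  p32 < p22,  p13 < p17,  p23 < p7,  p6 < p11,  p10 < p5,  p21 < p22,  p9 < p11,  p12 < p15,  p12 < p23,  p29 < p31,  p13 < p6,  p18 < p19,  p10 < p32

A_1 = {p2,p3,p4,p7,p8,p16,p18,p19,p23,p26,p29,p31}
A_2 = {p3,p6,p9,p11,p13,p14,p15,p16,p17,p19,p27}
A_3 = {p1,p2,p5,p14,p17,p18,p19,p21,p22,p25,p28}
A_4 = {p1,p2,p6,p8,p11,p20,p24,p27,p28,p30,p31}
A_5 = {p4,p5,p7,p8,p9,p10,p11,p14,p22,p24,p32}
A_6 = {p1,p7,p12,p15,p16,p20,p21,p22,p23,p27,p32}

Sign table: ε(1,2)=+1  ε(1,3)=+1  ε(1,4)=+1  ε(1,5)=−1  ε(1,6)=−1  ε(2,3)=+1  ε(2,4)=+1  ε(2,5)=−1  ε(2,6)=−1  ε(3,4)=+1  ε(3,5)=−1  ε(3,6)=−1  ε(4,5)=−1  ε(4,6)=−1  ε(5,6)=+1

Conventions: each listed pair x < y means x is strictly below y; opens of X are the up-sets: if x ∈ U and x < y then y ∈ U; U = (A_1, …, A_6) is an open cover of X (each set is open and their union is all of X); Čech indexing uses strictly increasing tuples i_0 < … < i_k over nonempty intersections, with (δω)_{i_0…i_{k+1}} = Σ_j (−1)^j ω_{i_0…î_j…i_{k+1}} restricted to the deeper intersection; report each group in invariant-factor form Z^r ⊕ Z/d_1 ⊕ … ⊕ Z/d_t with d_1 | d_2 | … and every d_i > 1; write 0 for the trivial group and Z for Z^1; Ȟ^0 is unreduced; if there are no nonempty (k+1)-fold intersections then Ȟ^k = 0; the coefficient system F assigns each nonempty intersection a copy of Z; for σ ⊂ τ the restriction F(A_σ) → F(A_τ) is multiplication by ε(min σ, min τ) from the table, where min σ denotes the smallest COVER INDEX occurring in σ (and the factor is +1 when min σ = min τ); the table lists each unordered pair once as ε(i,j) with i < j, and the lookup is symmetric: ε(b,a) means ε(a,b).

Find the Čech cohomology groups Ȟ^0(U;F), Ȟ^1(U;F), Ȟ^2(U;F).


cover nerve:
  A12={p3,p16,p19} A13={p2,p18,p19} A14={p2,p8,p31} A15={p4,p7,p8} A16={p7,p16,p23} A23={p14,p17,p19} A24={p6,p11,p27} A25={p9,p11,p14} A26={p15,p16,p27} A34={p1,p2,p28} A35={p5,p14,p22} A36={p1,p21,p22} A45={p8,p11,p24} A46={p1,p20,p27} A56={p7,p22,p32}
  A123={p19} A126={p16} A134={p2} A145={p8} A156={p7} A235={p14} A245={p11} A246={p27} A346={p1} A356={p22}
C dims 6,15,10; δ0: rk 5, SNF 1^5; δ1: rk 10, SNF 1^9·2
Ȟ^0: (6−5)−0=1 ⇒ Z
Ȟ^1: (15−10)−5=0 ⇒ 0
Ȟ^2: (10−0)−10=0 plus torsion [2] ⇒ Z/2

Ȟ^0(U;F) ≅ Z; Ȟ^1(U;F) ≅ 0; Ȟ^2(U;F) ≅ Z/2


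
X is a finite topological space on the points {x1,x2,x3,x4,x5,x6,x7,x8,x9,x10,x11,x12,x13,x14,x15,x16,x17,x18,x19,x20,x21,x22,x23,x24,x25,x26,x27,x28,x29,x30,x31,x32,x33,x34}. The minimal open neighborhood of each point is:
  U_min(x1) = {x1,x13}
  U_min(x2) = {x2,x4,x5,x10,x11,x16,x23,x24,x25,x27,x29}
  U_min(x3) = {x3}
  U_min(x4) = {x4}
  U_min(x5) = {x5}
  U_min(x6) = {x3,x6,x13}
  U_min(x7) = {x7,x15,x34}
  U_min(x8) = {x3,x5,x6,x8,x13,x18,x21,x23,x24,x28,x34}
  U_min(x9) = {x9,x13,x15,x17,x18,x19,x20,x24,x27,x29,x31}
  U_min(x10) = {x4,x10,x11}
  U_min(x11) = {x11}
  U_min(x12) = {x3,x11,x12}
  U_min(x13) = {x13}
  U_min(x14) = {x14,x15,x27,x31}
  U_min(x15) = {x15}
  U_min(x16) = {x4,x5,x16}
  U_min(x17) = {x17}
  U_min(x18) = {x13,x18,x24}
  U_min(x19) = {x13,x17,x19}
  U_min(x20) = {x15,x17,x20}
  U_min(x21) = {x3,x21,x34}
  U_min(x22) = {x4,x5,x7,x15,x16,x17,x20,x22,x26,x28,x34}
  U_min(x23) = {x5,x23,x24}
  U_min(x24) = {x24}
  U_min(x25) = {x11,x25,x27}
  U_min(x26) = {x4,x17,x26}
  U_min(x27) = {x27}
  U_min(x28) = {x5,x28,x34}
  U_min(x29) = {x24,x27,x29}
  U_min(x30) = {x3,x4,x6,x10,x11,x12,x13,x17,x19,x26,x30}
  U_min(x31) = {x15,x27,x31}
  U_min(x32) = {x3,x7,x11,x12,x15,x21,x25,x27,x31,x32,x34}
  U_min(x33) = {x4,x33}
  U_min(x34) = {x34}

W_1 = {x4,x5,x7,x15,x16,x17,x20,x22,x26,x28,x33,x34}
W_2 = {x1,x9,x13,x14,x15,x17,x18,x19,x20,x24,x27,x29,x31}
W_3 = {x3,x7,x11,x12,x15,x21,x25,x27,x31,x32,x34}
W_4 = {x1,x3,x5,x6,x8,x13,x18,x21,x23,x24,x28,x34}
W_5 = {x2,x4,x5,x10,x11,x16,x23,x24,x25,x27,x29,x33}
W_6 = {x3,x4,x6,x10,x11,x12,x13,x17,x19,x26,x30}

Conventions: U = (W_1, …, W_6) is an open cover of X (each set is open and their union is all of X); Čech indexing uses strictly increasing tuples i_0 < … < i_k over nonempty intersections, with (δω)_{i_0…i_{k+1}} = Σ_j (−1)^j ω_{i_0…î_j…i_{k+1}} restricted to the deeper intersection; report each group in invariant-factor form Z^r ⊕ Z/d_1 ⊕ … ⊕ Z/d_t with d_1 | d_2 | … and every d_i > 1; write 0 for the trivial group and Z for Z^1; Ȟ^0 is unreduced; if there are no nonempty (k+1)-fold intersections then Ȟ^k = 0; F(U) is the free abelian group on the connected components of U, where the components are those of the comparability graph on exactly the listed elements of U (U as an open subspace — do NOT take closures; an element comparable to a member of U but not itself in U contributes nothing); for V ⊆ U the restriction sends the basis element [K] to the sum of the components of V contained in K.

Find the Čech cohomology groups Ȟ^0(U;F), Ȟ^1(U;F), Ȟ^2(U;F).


cover nerve:
  W12={x15,x17,x20} W13={x7,x15,x34} W14={x5,x28,x34} W15={x4,x5,x16,x33} W16={x4,x17,x26} W23={x15,x27,x31} W24={x1,x13,x18,x24} W25={x24,x27,x29} W26={x13,x17,x19} W34={x3,x21,x34} W35={x11,x25,x27} W36={x3,x11,x12} W45={x5,x23,x24} W46={x3,x6,x13} W56={x4,x10,x11}
  W123={x15} W126={x17} W134={x34} W145={x5} W156={x4} W235={x27} W245={x24} W246={x13} W346={x3} W356={x11}
components per intersection:
  W1: {x4,x5,x7,x15,x16,x17,x20,x22,x26,x28,x33,x34}
  W2: {x1,x9,x13,x14,x15,x17,x18,x19,x20,x24,x27,x29,x31}
  W3: {x3,x7,x11,x12,x15,x21,x25,x27,x31,x32,x34}
  W4: {x1,x3,x5,x6,x8,x13,x18,x21,x23,x24,x28,x34}
  W5: {x2,x4,x5,x10,x11,x16,x23,x24,x25,x27,x29,x33}
  W6: {x3,x4,x6,x10,x11,x12,x13,x17,x19,x26,x30}
  W12: {x15,x17,x20}
  W13: {x7,x15,x34}
  W14: {x5,x28,x34}
  W15: {x4,x5,x16,x33}
  W16: {x4,x17,x26}
  W23: {x15,x27,x31}
  W24: {x1,x13,x18,x24}
  W25: {x24,x27,x29}
  W26: {x13,x17,x19}
  W34: {x3,x21,x34}
  W35: {x11,x25,x27}
  W36: {x3,x11,x12}
  W45: {x5,x23,x24}
  W46: {x3,x6,x13}
  W56: {x4,x10,x11}
  W123: {x15}
  W126: {x17}
  W134: {x34}
  W145: {x5}
  W156: {x4}
  W235: {x27}
  W245: {x24}
  W246: {x13}
  W346: {x3}
  W356: {x11}
C dims 6,15,10; δ0: rk 5, SNF 1^5; δ1: rk 10, SNF 1^9·2
Ȟ^0: (6−5)−0=1 ⇒ Z
Ȟ^1: (15−10)−5=0 ⇒ 0
Ȟ^2: (10−0)−10=0 plus torsion [2] ⇒ Z/2

Ȟ^0 = Z; Ȟ^1 = 0; Ȟ^2 = Z/2


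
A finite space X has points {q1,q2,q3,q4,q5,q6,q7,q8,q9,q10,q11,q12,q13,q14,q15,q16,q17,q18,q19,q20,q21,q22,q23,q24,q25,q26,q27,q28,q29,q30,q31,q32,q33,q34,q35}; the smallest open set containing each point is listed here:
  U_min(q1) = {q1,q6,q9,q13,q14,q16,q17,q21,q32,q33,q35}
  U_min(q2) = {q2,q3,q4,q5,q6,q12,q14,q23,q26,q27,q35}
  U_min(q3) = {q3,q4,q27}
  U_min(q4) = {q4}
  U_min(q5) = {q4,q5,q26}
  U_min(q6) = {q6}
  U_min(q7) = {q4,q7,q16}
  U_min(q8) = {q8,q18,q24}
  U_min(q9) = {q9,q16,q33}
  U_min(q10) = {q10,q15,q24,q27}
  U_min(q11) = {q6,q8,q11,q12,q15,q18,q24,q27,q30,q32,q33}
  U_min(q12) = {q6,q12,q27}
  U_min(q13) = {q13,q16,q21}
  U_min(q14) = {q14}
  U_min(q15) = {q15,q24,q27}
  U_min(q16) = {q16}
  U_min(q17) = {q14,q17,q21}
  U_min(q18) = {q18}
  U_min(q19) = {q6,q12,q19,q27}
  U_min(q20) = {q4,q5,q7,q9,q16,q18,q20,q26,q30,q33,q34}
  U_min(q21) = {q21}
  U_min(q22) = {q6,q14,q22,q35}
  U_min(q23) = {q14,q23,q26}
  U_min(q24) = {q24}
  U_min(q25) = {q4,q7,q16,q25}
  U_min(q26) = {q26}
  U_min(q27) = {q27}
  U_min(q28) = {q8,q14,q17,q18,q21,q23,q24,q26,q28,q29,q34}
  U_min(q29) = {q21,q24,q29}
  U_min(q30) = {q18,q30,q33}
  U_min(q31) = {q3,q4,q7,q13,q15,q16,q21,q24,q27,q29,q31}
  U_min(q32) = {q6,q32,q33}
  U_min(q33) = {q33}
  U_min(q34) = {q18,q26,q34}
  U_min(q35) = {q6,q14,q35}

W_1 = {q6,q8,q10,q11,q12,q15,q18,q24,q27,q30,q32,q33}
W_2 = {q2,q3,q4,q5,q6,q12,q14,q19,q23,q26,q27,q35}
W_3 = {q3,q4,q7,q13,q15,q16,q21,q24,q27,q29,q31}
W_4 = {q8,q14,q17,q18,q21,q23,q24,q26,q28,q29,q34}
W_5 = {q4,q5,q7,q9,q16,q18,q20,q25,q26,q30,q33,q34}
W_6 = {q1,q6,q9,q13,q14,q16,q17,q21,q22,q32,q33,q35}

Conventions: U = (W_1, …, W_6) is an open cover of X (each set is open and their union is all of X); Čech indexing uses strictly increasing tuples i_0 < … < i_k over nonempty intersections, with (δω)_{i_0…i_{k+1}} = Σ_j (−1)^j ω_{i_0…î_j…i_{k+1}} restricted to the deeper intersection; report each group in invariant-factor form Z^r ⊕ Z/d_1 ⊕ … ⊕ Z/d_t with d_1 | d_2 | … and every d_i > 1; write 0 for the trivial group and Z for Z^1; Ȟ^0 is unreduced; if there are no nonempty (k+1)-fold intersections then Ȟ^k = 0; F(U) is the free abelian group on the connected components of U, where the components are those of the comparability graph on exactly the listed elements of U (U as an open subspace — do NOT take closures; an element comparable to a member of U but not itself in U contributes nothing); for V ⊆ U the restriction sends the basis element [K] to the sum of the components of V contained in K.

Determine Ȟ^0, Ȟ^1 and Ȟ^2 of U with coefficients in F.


nonempty overlaps:
  W12={q6,q12,q27} W13={q15,q24,q27} W14={q8,q18,q24} W15={q18,q30,q33} W16={q6,q32,q33} W23={q3,q4,q27} W24={q14,q23,q26} W25={q4,q5,q26} W26={q6,q14,q35} W34={q21,q24,q29} W35={q4,q7,q16} W36={q13,q16,q21} W45={q18,q26,q34} W46={q14,q17,q21} W56={q9,q16,q33}
  W123={q27} W126={q6} W134={q24} W145={q18} W156={q33} W235={q4} W245={q26} W246={q14} W346={q21} W356={q16}
components per intersection:
  W1: {q6,q8,q10,q11,q12,q15,q18,q24,q27,q30,q32,q33}
  W2: {q2,q3,q4,q5,q6,q12,q14,q19,q23,q26,q27,q35}
  W3: {q3,q4,q7,q13,q15,q16,q21,q24,q27,q29,q31}
  W4: {q8,q14,q17,q18,q21,q23,q24,q26,q28,q29,q34}
  W5: {q4,q5,q7,q9,q16,q18,q20,q25,q26,q30,q33,q34}
  W6: {q1,q6,q9,q13,q14,q16,q17,q21,q22,q32,q33,q35}
  W12: {q6,q12,q27}
  W13: {q15,q24,q27}
  W14: {q8,q18,q24}
  W15: {q18,q30,q33}
  W16: {q6,q32,q33}
  W23: {q3,q4,q27}
  W24: {q14,q23,q26}
  W25: {q4,q5,q26}
  W26: {q6,q14,q35}
  W34: {q21,q24,q29}
  W35: {q4,q7,q16}
  W36: {q13,q16,q21}
  W45: {q18,q26,q34}
  W46: {q14,q17,q21}
  W56: {q9,q16,q33}
  W123: {q27}
  W126: {q6}
  W134: {q24}
  W145: {q18}
  W156: {q33}
  W235: {q4}
  W245: {q26}
  W246: {q14}
  W346: {q21}
  W356: {q16}
C dims 6,15,10; δ0: rk 5, SNF 1^5; δ1: rk 10, SNF 1^9·2
degree 0: 6−5−0 = 1 → Ȟ^0 ≅ Z
degree 1: 15−10−5 = 0 → Ȟ^1 ≅ 0
degree 2: 10−0−10 = 0 plus torsion [2] → Ȟ^2 ≅ Z/2

Ȟ^0(U;F) ≅ Z,  Ȟ^1(U;F) ≅ 0,  Ȟ^2(U;F) ≅ Z/2


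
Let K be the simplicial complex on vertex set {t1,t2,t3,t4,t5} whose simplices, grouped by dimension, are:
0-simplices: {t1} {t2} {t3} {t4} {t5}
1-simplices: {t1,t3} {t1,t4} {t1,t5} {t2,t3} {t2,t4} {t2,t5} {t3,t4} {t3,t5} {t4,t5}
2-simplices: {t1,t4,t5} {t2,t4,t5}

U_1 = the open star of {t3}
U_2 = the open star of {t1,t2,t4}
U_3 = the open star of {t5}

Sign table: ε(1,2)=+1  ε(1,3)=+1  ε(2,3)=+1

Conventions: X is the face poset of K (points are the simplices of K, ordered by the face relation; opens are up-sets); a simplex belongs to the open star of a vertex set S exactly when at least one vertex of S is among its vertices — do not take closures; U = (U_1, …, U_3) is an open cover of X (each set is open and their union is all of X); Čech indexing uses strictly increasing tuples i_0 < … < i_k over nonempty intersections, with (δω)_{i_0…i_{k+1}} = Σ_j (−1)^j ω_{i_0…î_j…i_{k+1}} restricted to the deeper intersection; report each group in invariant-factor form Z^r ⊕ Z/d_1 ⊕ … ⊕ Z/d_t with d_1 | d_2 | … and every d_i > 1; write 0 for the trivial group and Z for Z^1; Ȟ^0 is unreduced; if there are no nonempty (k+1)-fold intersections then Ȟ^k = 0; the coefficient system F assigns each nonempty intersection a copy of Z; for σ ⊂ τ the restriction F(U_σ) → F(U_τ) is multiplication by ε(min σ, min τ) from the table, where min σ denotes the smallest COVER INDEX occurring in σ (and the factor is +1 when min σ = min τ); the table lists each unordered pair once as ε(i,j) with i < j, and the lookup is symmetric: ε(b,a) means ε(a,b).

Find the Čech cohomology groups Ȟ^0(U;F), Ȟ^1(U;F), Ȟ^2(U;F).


nonempty overlaps:
  U1={{t3},{t1,t3},{t2,t3},{t3,t4},{t3,t5}} U2={{t1},{t2},{t4},{t1,t3},{t1,t4},{t1,t5},{t2,t3},{t2,t4},{t2,t5},{t3,t4},{t4,t5},{t1,t4,t5},{t2,t4,t5}} U3={{t5},{t1,t5},{t2,t5},{t3,t5},{t4,t5},{t1,t4,t5},{t2,t4,t5}}
  U12={{t1,t3},{t2,t3},{t3,t4}} U13={{t3,t5}} U23={{t1,t5},{t2,t5},{t4,t5},{t1,t4,t5},{t2,t4,t5}}
C dims 3,3; δ0: rk 2, SNF 1^2
degree 0: 3−2−0 = 1 → Ȟ^0 ≅ Z
degree 1: 3−0−2 = 1 → Ȟ^1 ≅ Z
degree 2: 0−0−0 = 0 → Ȟ^2 ≅ 0

Ȟ^0(U;F) ≅ Z, Ȟ^1(U;F) ≅ Z, Ȟ^2(U;F) ≅ 0


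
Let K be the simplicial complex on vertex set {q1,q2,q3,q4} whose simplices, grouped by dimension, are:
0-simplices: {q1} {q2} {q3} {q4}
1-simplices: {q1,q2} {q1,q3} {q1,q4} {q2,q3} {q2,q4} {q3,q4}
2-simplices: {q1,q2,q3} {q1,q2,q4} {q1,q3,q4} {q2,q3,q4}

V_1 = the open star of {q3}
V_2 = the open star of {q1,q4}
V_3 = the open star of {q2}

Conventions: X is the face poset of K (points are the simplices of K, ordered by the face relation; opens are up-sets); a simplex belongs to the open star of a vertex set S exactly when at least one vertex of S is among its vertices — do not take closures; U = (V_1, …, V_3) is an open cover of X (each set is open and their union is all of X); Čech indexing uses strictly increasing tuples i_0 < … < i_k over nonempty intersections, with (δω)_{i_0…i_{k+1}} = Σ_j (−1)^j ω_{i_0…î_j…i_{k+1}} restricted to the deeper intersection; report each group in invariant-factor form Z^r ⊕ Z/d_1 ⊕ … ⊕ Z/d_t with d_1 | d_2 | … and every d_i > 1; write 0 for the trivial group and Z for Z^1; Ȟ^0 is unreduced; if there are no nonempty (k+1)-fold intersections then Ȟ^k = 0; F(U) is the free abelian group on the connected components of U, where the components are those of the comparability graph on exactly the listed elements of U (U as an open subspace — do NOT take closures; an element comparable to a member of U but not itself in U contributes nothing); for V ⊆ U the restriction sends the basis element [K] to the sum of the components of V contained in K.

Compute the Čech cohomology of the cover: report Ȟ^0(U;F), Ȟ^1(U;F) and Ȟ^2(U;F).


Ȟ^0(U;F) ≅ Z,  Ȟ^1(U;F) ≅ 0,  Ȟ^2(U;F) ≅ Z

intersection data:
  V1={{q3},{q1,q3},{q2,q3},{q3,q4},{q1,q2,q3},{q1,q3,q4},{q2,q3,q4}} V2={{q1},{q4},{q1,q2},{q1,q3},{q1,q4},{q2,q4},{q3,q4},{q1,q2,q3},{q1,q2,q4},{q1,q3,q4},{q2,q3,q4}} V3={{q2},{q1,q2},{q2,q3},{q2,q4},{q1,q2,q3},{q1,q2,q4},{q2,q3,q4}}
  V12={{q1,q3},{q3,q4},{q1,q2,q3},{q1,q3,q4},{q2,q3,q4}} V13={{q2,q3},{q1,q2,q3},{q2,q3,q4}} V23={{q1,q2},{q2,q4},{q1,q2,q3},{q1,q2,q4},{q2,q3,q4}}
  V123={{q1,q2,q3},{q2,q3,q4}}
components per intersection:
  V1: {{q3},{q1,q3},{q2,q3},{q3,q4},{q1,q2,q3},{q1,q3,q4},{q2,q3,q4}}
  V2: {{q1},{q4},{q1,q2},{q1,q3},{q1,q4},{q2,q4},{q3,q4},{q1,q2,q3},{q1,q2,q4},{q1,q3,q4},{q2,q3,q4}}
  V3: {{q2},{q1,q2},{q2,q3},{q2,q4},{q1,q2,q3},{q1,q2,q4},{q2,q3,q4}}
  V12: {{q1,q3},{q3,q4},{q1,q2,q3},{q1,q3,q4},{q2,q3,q4}}
  V13: {{q2,q3},{q1,q2,q3},{q2,q3,q4}}
  V23: {{q1,q2},{q2,q4},{q1,q2,q3},{q1,q2,q4},{q2,q3,q4}}
  V123: {{q1,q2,q3}} {{q2,q3,q4}}
C dims 3,3,2; δ0: rk 2, SNF 1^2; δ1: rk 1, SNF 1^1
Ȟ^0 = (3 − 2) − 0 = 1, so Ȟ^0 ≅ Z
Ȟ^1 = (3 − 1) − 2 = 0, so Ȟ^1 ≅ 0
Ȟ^2 = (2 − 0) − 1 = 1, so Ȟ^2 ≅ Z
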